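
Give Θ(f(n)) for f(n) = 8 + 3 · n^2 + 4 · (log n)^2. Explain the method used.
f(n) ∈ Θ(n^2)

Compare the terms by growth order. For large n, n^a · (log n)^b dominates n^a' · (log n)^b' iff a > a', or (a = a' and b > b'). Ranking the 3 terms shows the dominant one is 3 · n^2. Hence f(n) ∈ Θ(n^2).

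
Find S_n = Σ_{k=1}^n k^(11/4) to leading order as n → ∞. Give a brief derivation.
S_n ~ (4/15) · n^(15/4)

Integral comparison: Σ_{k=1}^n k^(11/4) = ∫_0^n x^(11/4) dx + O(n^(11/4)). The integral is n^(1 + 11/4) / (1 + 11/4) = n^((11+4)/4) / ((11+4)/4) = (4/15) · n^(15/4).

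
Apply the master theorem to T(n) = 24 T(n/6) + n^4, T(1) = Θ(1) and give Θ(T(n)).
T(n) = Θ(n^4)

log_6 24 ≈ 1.774. f(n) = n^4 dominates n^(log_6 24) since 4 > 1.774, and the regularity condition a·f(n/b) = 24·(n/6)^4 = (24/1296)·n^4 ≤ c·f(n) holds with c = 24/1296 ≈ 0.0185 < 1. So this is Case 3: T(n) = Θ(f(n)) = Θ(n^4).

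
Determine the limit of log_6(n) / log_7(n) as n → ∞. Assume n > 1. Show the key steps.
lim = ln(7) / ln(6) = log_6(7)

Change of base: log_6(n) = ln n / ln 6 and log_7(n) = ln n / ln 7. The ratio is (ln n / ln 6) · (ln 7 / ln n) = ln 7 / ln 6, a constant independent of n. So the limit is ln 7 / ln 6 = log_6(7).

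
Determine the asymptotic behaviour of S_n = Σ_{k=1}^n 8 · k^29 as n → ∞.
S_n ~ 4 · n^30 / 15

By integral comparison (Euler-Maclaurin), Σ_{k=1}^n 8 · k^29 = 8 · ∫_0^n x^29 dx + O(n^29) = 8 · n^30/30 = 4 · n^30 / 15 + O(n^29). (Equivalently, Faulhaber's formula gives the same leading term.)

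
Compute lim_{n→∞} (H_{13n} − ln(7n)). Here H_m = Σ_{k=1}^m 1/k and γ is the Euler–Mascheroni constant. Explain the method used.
lim = ln(13/7) + γ

By Euler-Maclaurin, H_m = ln m + γ + O(1/m). So
  H_{13n} − ln(7n) = ln(13n) + γ − ln(7n) + O(1/n)
                       = ln(13/7) + γ + O(1/n).
Hence the limit is ln(13/7) + γ.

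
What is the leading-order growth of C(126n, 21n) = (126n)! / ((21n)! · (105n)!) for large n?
C(126n, 21n) ~ (46656/3125)^(21n) · sqrt(3/(5π·21n))

Write N = 21n. Apply Stirling to each factorial:
  (6N)! ~ sqrt(2π·6N) · (6N/e)^(6N),
  N! ~ sqrt(2π N) · (N/e)^N,
  (5N)! ~ sqrt(2π·5N) · (5N/e)^(5N).
The exponential factors combine to (6N)^(6N) / (N^N · (5N)^(5N)) = 6^(6N)/5^(5N) = (6^6/5^5)^N = (46656/3125)^N.
The square-root prefactors combine to sqrt(2π·6N) / (sqrt(2π N)·sqrt(2π·5N)) = sqrt(6 / (2π·5·N)) = sqrt(3/(5π·21n)).
Substituting N = 21n: C(126n, 21n) ~ (46656/3125)^(21n) · sqrt(3/(5π·21n)).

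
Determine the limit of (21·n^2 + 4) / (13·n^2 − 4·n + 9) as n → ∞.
lim = 21/13

For large n the leading n^2 terms dominate both numerator and denominator. Dividing top and bottom by n^2, every other term tends to 0, leaving 21/13.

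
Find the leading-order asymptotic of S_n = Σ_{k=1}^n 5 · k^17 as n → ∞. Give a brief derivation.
S_n ~ 5 · n^18 / 18

By integral comparison (Euler-Maclaurin), Σ_{k=1}^n 5 · k^17 = 5 · ∫_0^n x^17 dx + O(n^17) = 5 · n^18/18 + O(n^17). (Equivalently, Faulhaber's formula gives the same leading term.)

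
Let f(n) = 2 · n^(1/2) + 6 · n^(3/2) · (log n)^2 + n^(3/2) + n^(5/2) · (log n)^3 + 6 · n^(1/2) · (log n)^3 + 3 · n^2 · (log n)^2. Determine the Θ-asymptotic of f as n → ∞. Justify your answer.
f(n) ∈ Θ(n^(5/2) · (log n)^3)

Compare the terms by growth order. For large n, n^a · (log n)^b dominates n^a' · (log n)^b' iff a > a', or (a = a' and b > b'). Ranking the 6 terms shows the dominant one is n^(5/2) · (log n)^3. Hence f(n) ∈ Θ(n^(5/2) · (log n)^3).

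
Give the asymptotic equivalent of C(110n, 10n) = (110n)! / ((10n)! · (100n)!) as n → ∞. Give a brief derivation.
C(110n, 10n) ~ (285311670611/10000000000)^(10n) · sqrt(11/(20π·10n))

Write N = 10n. Apply Stirling to each factorial:
  (11N)! ~ sqrt(2π·11N) · (11N/e)^(11N),
  N! ~ sqrt(2π N) · (N/e)^N,
  (10N)! ~ sqrt(2π·10N) · (10N/e)^(10N).
The exponential factors combine to (11N)^(11N) / (N^N · (10N)^(10N)) = 11^(11N)/10^(10N) = (11^11/10^10)^N = (285311670611/10000000000)^N.
The square-root prefactors combine to sqrt(2π·11N) / (sqrt(2π N)·sqrt(2π·10N)) = sqrt(11 / (2π·10·N)) = sqrt(11/(20π·10n)).
Substituting N = 10n: C(110n, 10n) ~ (285311670611/10000000000)^(10n) · sqrt(11/(20π·10n)).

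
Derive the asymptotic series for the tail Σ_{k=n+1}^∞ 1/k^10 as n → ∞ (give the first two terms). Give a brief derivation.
Σ_{k>n} 1/k^10 = 1/(9 · n^9) − 1/(2 · n^10) + O(1/n^11)

Compare to the integral: ∫_{n}^∞ x^(−10) dx = [−x^(−9)/9]_{n}^∞ = 1/((10−1)·n^9). The Euler-Maclaurin correction adds −f(n)/2 = −1/(2·n^10). Euler-Maclaurin then gives
  Σ_{k>n} 1/k^10 = ∫_{n}^∞ dx/x^10 − 1/(2·n^10) + O(1/n^11).
(Equivalently this is ζ(10) − Σ_{k≤n} 1/k^10.)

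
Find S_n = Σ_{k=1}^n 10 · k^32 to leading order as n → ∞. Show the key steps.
S_n ~ 10 · n^33 / 33

By integral comparison (Euler-Maclaurin), Σ_{k=1}^n 10 · k^32 = 10 · ∫_0^n x^32 dx + O(n^32) = 10 · n^33/33 + O(n^32). (Equivalently, Faulhaber's formula gives the same leading term.)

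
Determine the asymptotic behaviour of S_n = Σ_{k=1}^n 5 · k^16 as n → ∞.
S_n ~ 5 · n^17 / 17

By integral comparison (Euler-Maclaurin), Σ_{k=1}^n 5 · k^16 = 5 · ∫_0^n x^16 dx + O(n^16) = 5 · n^17/17 + O(n^16). (Equivalently, Faulhaber's formula gives the same leading term.)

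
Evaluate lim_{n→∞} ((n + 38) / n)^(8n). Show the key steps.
lim = e^304

Rewrite as (1 + 38/n)^(8n). By the standard limit (1 + x/n)^n → e^x, we have (1 + 38/n)^n → e^38, and raising to the 8th power gives e^304.
More precisely, ln[(1 + 38/n)^(8n)] = 8n · ln(1 + 38/n) = 8n · (38/n + O(1/n^2)) = 304 + O(1/n) → 304.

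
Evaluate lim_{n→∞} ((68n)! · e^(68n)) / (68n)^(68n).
lim = ∞

Stirling: (68n)! ~ sqrt(2π·68n) · (68n/e)^(68n). Hence
  (68n)! · e^(68n) / (68n)^(68n) ~ sqrt(2π·68n) = sqrt(2π·68) · sqrt(n) → ∞.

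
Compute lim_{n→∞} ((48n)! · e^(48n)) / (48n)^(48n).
lim = ∞

Stirling: (48n)! ~ sqrt(2π·48n) · (48n/e)^(48n). Hence
  (48n)! · e^(48n) / (48n)^(48n) ~ sqrt(2π·48n) = sqrt(2π·48) · sqrt(n) → ∞.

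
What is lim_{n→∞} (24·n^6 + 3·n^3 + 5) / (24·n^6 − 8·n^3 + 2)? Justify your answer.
lim = 24/24 = 1

For large n the leading n^6 terms dominate both numerator and denominator. Dividing top and bottom by n^6, every other term tends to 0, leaving 24/24 = 1.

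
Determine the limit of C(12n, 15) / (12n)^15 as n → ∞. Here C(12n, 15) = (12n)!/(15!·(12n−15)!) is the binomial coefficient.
lim = 1/15! = 1/1307674368000

With N = 12n → ∞: C(N, 15) / N^15 = [N(N−1)…(N−14)] / (15! · N^15) = (1/15!) · 1 · (1 − 1/(12n)) · … · (1 − 14/(12n)). Each factor → 1 as N → ∞, so the limit is 1/15! = 1/1307674368000.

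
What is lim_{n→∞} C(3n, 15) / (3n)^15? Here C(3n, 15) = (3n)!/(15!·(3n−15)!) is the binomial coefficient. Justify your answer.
lim = 1/15! = 1/1307674368000

With N = 3n → ∞: C(N, 15) / N^15 = [N(N−1)…(N−14)] / (15! · N^15) = (1/15!) · 1 · (1 − 1/(3n)) · … · (1 − 14/(3n)). Each factor → 1 as N → ∞, so the limit is 1/15! = 1/1307674368000.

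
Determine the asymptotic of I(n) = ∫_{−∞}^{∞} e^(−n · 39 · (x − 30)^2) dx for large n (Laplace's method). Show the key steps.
I(n) = sqrt(π/(39n))

Here φ(x) = 39 · (x − 30)^2 has its unique minimum at x* = 30 with φ(x*) = 0 and φ''(x*) = 78. Laplace's method gives
  I(n) ~ e^(−n φ(x*)) · sqrt(2π / (n · φ''(x*))) = sqrt(2π / (78n)) = sqrt(π/(39n)).
This is exact: substituting u = (x − 30)·sqrt(39n) gives I(n) = (1/sqrt(39n)) ∫_{−∞}^{∞} e^(−u^2) du = sqrt(π/(39n)).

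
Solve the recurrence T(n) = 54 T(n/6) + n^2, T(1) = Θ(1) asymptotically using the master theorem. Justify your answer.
T(n) = Θ(n^(log_6 54))

Master theorem: compare f(n) = n^2 to n^(log_6 54) where log_6 54 ≈ 2.226. Since 2 < log_6 54, we have f(n) = O(n^(log_6 54 − ε)) for some ε > 0 — Case 1. Hence T(n) = Θ(n^(log_6 54)).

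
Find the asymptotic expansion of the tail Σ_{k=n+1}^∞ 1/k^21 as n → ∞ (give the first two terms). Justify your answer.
Σ_{k>n} 1/k^21 = 1/(20 · n^20) − 1/(2 · n^21) + O(1/n^22)

Compare to the integral: ∫_{n}^∞ x^(−21) dx = [−x^(−20)/20]_{n}^∞ = 1/((21−1)·n^20). The Euler-Maclaurin correction adds −f(n)/2 = −1/(2·n^21). Euler-Maclaurin then gives
  Σ_{k>n} 1/k^21 = ∫_{n}^∞ dx/x^21 − 1/(2·n^21) + O(1/n^22).
(Equivalently this is ζ(21) − Σ_{k≤n} 1/k^21.)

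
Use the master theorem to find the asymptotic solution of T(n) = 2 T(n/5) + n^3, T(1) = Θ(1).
T(n) = Θ(n^3)

log_5 2 ≈ 0.431. f(n) = n^3 dominates n^(log_5 2) since 3 > 0.431, and the regularity condition a·f(n/b) = 2·(n/5)^3 = (2/125)·n^3 ≤ c·f(n) holds with c = 2/125 ≈ 0.016 < 1. So this is Case 3: T(n) = Θ(f(n)) = Θ(n^3).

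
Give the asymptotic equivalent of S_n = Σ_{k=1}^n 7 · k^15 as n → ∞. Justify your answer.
S_n ~ 7 · n^16 / 16

By integral comparison (Euler-Maclaurin), Σ_{k=1}^n 7 · k^15 = 7 · ∫_0^n x^15 dx + O(n^15) = 7 · n^16/16 + O(n^15). (Equivalently, Faulhaber's formula gives the same leading term.)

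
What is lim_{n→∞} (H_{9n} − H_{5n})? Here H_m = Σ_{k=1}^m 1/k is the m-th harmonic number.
lim = ln(9/5)

Euler-Maclaurin gives H_m = ln m + γ + 1/(2m) + O(1/m^2). The γ and O(1/m) terms cancel in the difference:
  H_{9n} − H_{5n} = ln(9n) − ln(5n) + O(1/n) = ln(9/5) + O(1/n).
Hence the limit is ln(9/5).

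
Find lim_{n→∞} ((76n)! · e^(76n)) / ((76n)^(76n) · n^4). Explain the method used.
lim = 0

Stirling: (76n)! ~ sqrt(2π·76n) · (76n/e)^(76n). Hence
  (76n)! · e^(76n) / (76n)^(76n) ~ sqrt(2π·76n).
Dividing by n^4: sqrt(2π·76n) / n^4 = sqrt(2π·76) · n^((1−8)/2), so the expression behaves like sqrt(2π·76) · n^((1−8)/2) → 0.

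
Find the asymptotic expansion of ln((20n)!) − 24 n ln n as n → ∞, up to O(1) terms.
ln((20n)!) − 24 n ln n = −4 n ln n + 20(ln 20 − 1) n + (1/2) ln(2π·20n) + O(1/n)

Stirling: ln((20n)!) = 20n ln(20n) − 20n + (1/2) ln(2π·20n) + O(1/n).
Expand 20n ln(20n) = 20n (ln n + ln 20) = 20n ln n + 20n ln 20.
Subtract 24n ln n: leading term is (20 − 24) n ln n = −4 n ln n. The next term is 20n ln 20 − 20n = 20(ln 20 − 1) n. Then the (1/2) ln(2π·20n) correction.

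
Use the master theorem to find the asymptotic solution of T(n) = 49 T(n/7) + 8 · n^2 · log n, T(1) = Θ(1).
T(n) = Θ(n^2 · (log n)^2)

Here log_7 49 = 2 and f(n) = 8 · n^2 · log n = Θ(n^(log_7 49) · (log n)^1). This is the extended Case 2 of the master theorem (f matches the critical exponent up to log factors), giving T(n) = Θ(n^(log_7 49) · (log n)^(1+1)) = Θ(n^2 · (log n)^2).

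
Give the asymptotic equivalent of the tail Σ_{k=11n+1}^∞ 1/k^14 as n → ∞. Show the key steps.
Σ_{k>11n} 1/k^14 ~ 1/(13 · (11n)^13)

Compare to the integral: ∫_{11n}^∞ x^(−14) dx = [−x^(−13)/13]_{11n}^∞ = 1/((14−1)·(11n)^13). Euler-Maclaurin then gives
  Σ_{k>11n} 1/k^14 = ∫_{11n}^∞ dx/x^14 − 1/(2·(11n)^14) + O(1/(11n)^15).
(Equivalently this is ζ(14) − Σ_{k≤11n} 1/k^14.)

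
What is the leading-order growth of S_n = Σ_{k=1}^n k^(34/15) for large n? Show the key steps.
S_n ~ (15/49) · n^(49/15)

Integral comparison: Σ_{k=1}^n k^(34/15) = ∫_0^n x^(34/15) dx + O(n^(34/15)). The integral is n^(1 + 34/15) / (1 + 34/15) = n^((34+15)/15) / ((34+15)/15) = (15/49) · n^(49/15).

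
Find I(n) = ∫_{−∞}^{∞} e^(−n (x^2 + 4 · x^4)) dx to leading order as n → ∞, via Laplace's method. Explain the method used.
I(n) ~ sqrt(π/n)

φ(x) = x^2 + 4 · x^4 has its unique global minimum at x* = 0 (since φ'(x) = 2x + 16x^3 = 0 only at x = 0 for real x with both coefficients positive, and φ → ∞ as |x| → ∞). At x* = 0, φ(0) = 0 and φ''(0) = 2. Laplace's method then gives
  I(n) ~ sqrt(2π / (n · φ''(0))) · e^(−n φ(0)) = sqrt(2π / (2n)) = sqrt(π/n).
The 4 · x^4 term contributes only at subleading order (an O(1/n) relative correction).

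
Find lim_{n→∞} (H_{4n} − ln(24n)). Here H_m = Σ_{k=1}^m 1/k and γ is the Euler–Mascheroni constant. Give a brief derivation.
lim = −ln 6 + γ

By Euler-Maclaurin, H_m = ln m + γ + O(1/m). So
  H_{4n} − ln(24n) = ln(4n) + γ − ln(24n) + O(1/n)
                       = ln(4/24) + γ + O(1/n).
Hence the limit is ln(4/24) + γ (= −ln 6).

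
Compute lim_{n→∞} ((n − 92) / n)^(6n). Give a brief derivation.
lim = e^(−552)

Rewrite as (1 − 92/n)^(6n). By the standard limit (1 + x/n)^n → e^x, we have (1 − 92/n)^n → e^(−92), and raising to the 6th power gives e^(−552).
More precisely, ln[(1 − 92/n)^(6n)] = 6n · ln(1 − 92/n) = 6n · (-92/n + O(1/n^2)) = -552 + O(1/n) → -552.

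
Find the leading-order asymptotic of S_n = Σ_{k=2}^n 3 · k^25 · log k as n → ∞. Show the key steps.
S_n ~ 3 · n^26 log n / 26 − 3 · n^26 / 676

By integral comparison, S_n = ∫_1^n 3 · x^25 · log x dx + O(n^25 · log n). For the integral, ∫ x^25 log x dx = n^26 log n / 26 − n^26/676 (integration by parts). Hence S_n ~ 3 · n^26 log n / 26 − 3 · n^26 / 676.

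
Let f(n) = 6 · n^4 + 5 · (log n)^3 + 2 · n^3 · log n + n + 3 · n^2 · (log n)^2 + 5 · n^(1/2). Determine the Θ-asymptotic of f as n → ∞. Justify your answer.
f(n) ∈ Θ(n^4)

Compare the terms by growth order. For large n, n^a · (log n)^b dominates n^a' · (log n)^b' iff a > a', or (a = a' and b > b'). Ranking the 6 terms shows the dominant one is 6 · n^4. Hence f(n) ∈ Θ(n^4).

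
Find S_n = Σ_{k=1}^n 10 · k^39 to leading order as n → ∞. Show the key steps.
S_n ~ n^40 / 4

By integral comparison (Euler-Maclaurin), Σ_{k=1}^n 10 · k^39 = 10 · ∫_0^n x^39 dx + O(n^39) = 10 · n^40/40 = n^40 / 4 + O(n^39). (Equivalently, Faulhaber's formula gives the same leading term.)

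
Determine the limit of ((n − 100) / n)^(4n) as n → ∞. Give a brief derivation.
lim = e^(−400)

Rewrite as (1 − 100/n)^(4n). By the standard limit (1 + x/n)^n → e^x, we have (1 − 100/n)^n → e^(−100), and raising to the 4th power gives e^(−400).
More precisely, ln[(1 − 100/n)^(4n)] = 4n · ln(1 − 100/n) = 4n · (-100/n + O(1/n^2)) = -400 + O(1/n) → -400.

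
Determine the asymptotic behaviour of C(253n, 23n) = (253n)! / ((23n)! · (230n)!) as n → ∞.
C(253n, 23n) ~ (285311670611/10000000000)^(23n) · sqrt(11/(20π·23n))

Write N = 23n. Apply Stirling to each factorial:
  (11N)! ~ sqrt(2π·11N) · (11N/e)^(11N),
  N! ~ sqrt(2π N) · (N/e)^N,
  (10N)! ~ sqrt(2π·10N) · (10N/e)^(10N).
The exponential factors combine to (11N)^(11N) / (N^N · (10N)^(10N)) = 11^(11N)/10^(10N) = (11^11/10^10)^N = (285311670611/10000000000)^N.
The square-root prefactors combine to sqrt(2π·11N) / (sqrt(2π N)·sqrt(2π·10N)) = sqrt(11 / (2π·10·N)) = sqrt(11/(20π·23n)).
Substituting N = 23n: C(253n, 23n) ~ (285311670611/10000000000)^(23n) · sqrt(11/(20π·23n)).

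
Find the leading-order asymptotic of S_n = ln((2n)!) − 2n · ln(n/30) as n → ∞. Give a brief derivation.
S_n ~ 2n · (ln 60 − 1) + O(ln n)

Stirling: ln((2n)!) = 2n ln(2n) − 2n + O(ln n).
  S_n = 2n ln(2n) − 2n − 2n ln(n/30) + O(ln n)
      = 2n ln(2n) − 2n ln n + 2n ln 30 − 2n + O(ln n)
      = 2n ln 2 + 2n ln 30 − 2n + O(ln n)
      = 2n (ln 60 − 1) + O(ln n).
Numerically ln(60) − 1 ≈ 3.0943.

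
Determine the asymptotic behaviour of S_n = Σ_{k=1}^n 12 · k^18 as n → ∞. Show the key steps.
S_n ~ 12 · n^19 / 19

By integral comparison (Euler-Maclaurin), Σ_{k=1}^n 12 · k^18 = 12 · ∫_0^n x^18 dx + O(n^18) = 12 · n^19/19 + O(n^18). (Equivalently, Faulhaber's formula gives the same leading term.)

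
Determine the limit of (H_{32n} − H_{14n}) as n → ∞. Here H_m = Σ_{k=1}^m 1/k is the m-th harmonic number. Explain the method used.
lim = ln(32/14) = ln(16/7)

Euler-Maclaurin gives H_m = ln m + γ + 1/(2m) + O(1/m^2). The γ and O(1/m) terms cancel in the difference:
  H_{32n} − H_{14n} = ln(32n) − ln(14n) + O(1/n) = ln(32/14) + O(1/n).
Hence the limit is ln(32/14) = ln(16/7).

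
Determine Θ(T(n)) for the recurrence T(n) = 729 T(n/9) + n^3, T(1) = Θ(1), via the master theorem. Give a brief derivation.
T(n) = Θ(n^3 log n)

log_9 729 = 3, and f(n) = n^3 = Θ(n^(log_9 729)). This is Case 2 of the master theorem: T(n) = Θ(f(n) · log n) = Θ(n^3 log n).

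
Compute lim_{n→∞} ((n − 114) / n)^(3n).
lim = e^(−342)

Rewrite as (1 − 114/n)^(3n). By the standard limit (1 + x/n)^n → e^x, we have (1 − 114/n)^n → e^(−114), and raising to the 3rd power gives e^(−342).
More precisely, ln[(1 − 114/n)^(3n)] = 3n · ln(1 − 114/n) = 3n · (-114/n + O(1/n^2)) = -342 + O(1/n) → -342.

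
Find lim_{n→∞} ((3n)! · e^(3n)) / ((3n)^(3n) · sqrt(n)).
lim = sqrt(2π·3)

Stirling: (3n)! ~ sqrt(2π·3n) · (3n/e)^(3n). Hence
  (3n)! · e^(3n) / (3n)^(3n) ~ sqrt(2π·3n).
Dividing by sqrt(n): sqrt(2π·3n) / sqrt(n) = sqrt(2π·3) · n^((1−1)/2), so the limit is sqrt(2π·3).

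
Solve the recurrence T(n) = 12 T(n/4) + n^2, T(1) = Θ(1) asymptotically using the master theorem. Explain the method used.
T(n) = Θ(n^2)

log_4 12 ≈ 1.792. f(n) = n^2 dominates n^(log_4 12) since 2 > 1.792, and the regularity condition a·f(n/b) = 12·(n/4)^2 = (12/16)·n^2 ≤ c·f(n) holds with c = 12/16 ≈ 0.75 < 1. So this is Case 3: T(n) = Θ(f(n)) = Θ(n^2).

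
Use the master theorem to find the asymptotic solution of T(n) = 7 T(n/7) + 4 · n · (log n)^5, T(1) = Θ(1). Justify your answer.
T(n) = Θ(n · (log n)^6)

Here log_7 7 = 1 and f(n) = 4 · n · (log n)^5 = Θ(n^(log_7 7) · (log n)^5). This is the extended Case 2 of the master theorem (f matches the critical exponent up to log factors), giving T(n) = Θ(n^(log_7 7) · (log n)^(5+1)) = Θ(n · (log n)^6).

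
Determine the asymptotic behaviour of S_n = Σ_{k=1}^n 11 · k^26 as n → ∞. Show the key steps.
S_n ~ 11 · n^27 / 27

By integral comparison (Euler-Maclaurin), Σ_{k=1}^n 11 · k^26 = 11 · ∫_0^n x^26 dx + O(n^26) = 11 · n^27/27 + O(n^26). (Equivalently, Faulhaber's formula gives the same leading term.)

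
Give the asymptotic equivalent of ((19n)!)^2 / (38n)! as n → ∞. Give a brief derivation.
((19n)!)^2/(38n)! ~ ((2π·19n)^(1/2) / sqrt(2)) · 2^(−2·19n)  →  0

Write N = 19n. Stirling: N! ~ sqrt(2π N)(N/e)^N and (2N)! ~ sqrt(2π·2N)·(2N/e)^(2N).
  (N!)^2/(2N)! ~ (2π N)^(2/2) (N/e)^(2N) / [sqrt(2π·2N) (2N/e)^(2N)]
     = (2π N)^(2/2) / sqrt(2π·2N) · (N/(2N))^(2N)
     = (2π N)^((2−1)/2) / sqrt(2) · 2^(−2N).
Since 2^2 > 1, the factor 2^(−2N) decays exponentially, so the ratio → 0. Substituting N = 19n gives the stated form.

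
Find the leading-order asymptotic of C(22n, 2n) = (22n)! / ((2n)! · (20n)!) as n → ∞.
C(22n, 2n) ~ (285311670611/10000000000)^(2n) · sqrt(11/(20π·2n))

Write N = 2n. Apply Stirling to each factorial:
  (11N)! ~ sqrt(2π·11N) · (11N/e)^(11N),
  N! ~ sqrt(2π N) · (N/e)^N,
  (10N)! ~ sqrt(2π·10N) · (10N/e)^(10N).
The exponential factors combine to (11N)^(11N) / (N^N · (10N)^(10N)) = 11^(11N)/10^(10N) = (11^11/10^10)^N = (285311670611/10000000000)^N.
The square-root prefactors combine to sqrt(2π·11N) / (sqrt(2π N)·sqrt(2π·10N)) = sqrt(11 / (2π·10·N)) = sqrt(11/(20π·2n)).
Substituting N = 2n: C(22n, 2n) ~ (285311670611/10000000000)^(2n) · sqrt(11/(20π·2n)).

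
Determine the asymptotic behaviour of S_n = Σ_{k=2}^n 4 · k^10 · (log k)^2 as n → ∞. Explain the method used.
S_n ~ 4 · n^11 · (log n)^2 / 11

By integral comparison, S_n = ∫_1^n 4 · x^10 · (log x)^2 dx + O(n^10 · (log n)^2). For the integral, the leading term of ∫_1^n x^10 (log x)^2 dx is n^11/11 · (log n)^2 (by repeated integration by parts; each step lowers the log-exponent and produces a relatively O(1/log n) correction). Hence S_n ~ 4 · n^11 · (log n)^2 / 11.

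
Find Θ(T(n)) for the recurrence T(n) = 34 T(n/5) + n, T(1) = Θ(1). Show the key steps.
T(n) = Θ(n^(log_5 34))

Master theorem: compare f(n) = n to n^(log_5 34) where log_5 34 ≈ 2.191. Since 1 < log_5 34, we have f(n) = O(n^(log_5 34 − ε)) for some ε > 0 — Case 1. Hence T(n) = Θ(n^(log_5 34)).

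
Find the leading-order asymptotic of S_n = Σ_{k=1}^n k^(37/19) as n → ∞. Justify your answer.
S_n ~ (19/56) · n^(56/19)

Integral comparison: Σ_{k=1}^n k^(37/19) = ∫_0^n x^(37/19) dx + O(n^(37/19)). The integral is n^(1 + 37/19) / (1 + 37/19) = n^((37+19)/19) / ((37+19)/19) = (19/56) · n^(56/19).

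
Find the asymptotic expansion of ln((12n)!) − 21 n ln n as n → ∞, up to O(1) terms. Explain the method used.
ln((12n)!) − 21 n ln n = −9 n ln n + 12(ln 12 − 1) n + (1/2) ln(2π·12n) + O(1/n)

Stirling: ln((12n)!) = 12n ln(12n) − 12n + (1/2) ln(2π·12n) + O(1/n).
Expand 12n ln(12n) = 12n (ln n + ln 12) = 12n ln n + 12n ln 12.
Subtract 21n ln n: leading term is (12 − 21) n ln n = −9 n ln n. The next term is 12n ln 12 − 12n = 12(ln 12 − 1) n. Then the (1/2) ln(2π·12n) correction.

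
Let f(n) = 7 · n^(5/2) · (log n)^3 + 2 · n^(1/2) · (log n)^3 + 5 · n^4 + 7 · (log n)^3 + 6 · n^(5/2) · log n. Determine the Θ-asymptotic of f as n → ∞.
f(n) ∈ Θ(n^4)

Compare the terms by growth order. For large n, n^a · (log n)^b dominates n^a' · (log n)^b' iff a > a', or (a = a' and b > b'). Ranking the 5 terms shows the dominant one is 5 · n^4. Hence f(n) ∈ Θ(n^4).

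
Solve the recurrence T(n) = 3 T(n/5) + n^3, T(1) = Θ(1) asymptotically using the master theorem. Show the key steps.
T(n) = Θ(n^3)

log_5 3 ≈ 0.683. f(n) = n^3 dominates n^(log_5 3) since 3 > 0.683, and the regularity condition a·f(n/b) = 3·(n/5)^3 = (3/125)·n^3 ≤ c·f(n) holds with c = 3/125 ≈ 0.024 < 1. So this is Case 3: T(n) = Θ(f(n)) = Θ(n^3).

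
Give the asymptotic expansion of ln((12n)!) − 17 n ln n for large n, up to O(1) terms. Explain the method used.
ln((12n)!) − 17 n ln n = −5 n ln n + 12(ln 12 − 1) n + (1/2) ln(2π·12n) + O(1/n)

Stirling: ln((12n)!) = 12n ln(12n) − 12n + (1/2) ln(2π·12n) + O(1/n).
Expand 12n ln(12n) = 12n (ln n + ln 12) = 12n ln n + 12n ln 12.
Subtract 17n ln n: leading term is (12 − 17) n ln n = −5 n ln n. The next term is 12n ln 12 − 12n = 12(ln 12 − 1) n. Then the (1/2) ln(2π·12n) correction.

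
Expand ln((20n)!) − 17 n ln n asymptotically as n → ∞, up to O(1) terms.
ln((20n)!) − 17 n ln n = 3 n ln n + 20(ln 20 − 1) n + (1/2) ln(2π·20n) + O(1/n)

Stirling: ln((20n)!) = 20n ln(20n) − 20n + (1/2) ln(2π·20n) + O(1/n).
Expand 20n ln(20n) = 20n (ln n + ln 20) = 20n ln n + 20n ln 20.
Subtract 17n ln n: leading term is (20 − 17) n ln n = 3 n ln n. The next term is 20n ln 20 − 20n = 20(ln 20 − 1) n. Then the (1/2) ln(2π·20n) correction.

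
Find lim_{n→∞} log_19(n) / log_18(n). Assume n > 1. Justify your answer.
lim = ln(18) / ln(19) = log_19(18)

Change of base: log_19(n) = ln n / ln 19 and log_18(n) = ln n / ln 18. The ratio is (ln n / ln 19) · (ln 18 / ln n) = ln 18 / ln 19, a constant independent of n. So the limit is ln 18 / ln 19 = log_19(18).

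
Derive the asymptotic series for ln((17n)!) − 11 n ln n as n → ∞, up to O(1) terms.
ln((17n)!) − 11 n ln n = 6 n ln n + 17(ln 17 − 1) n + (1/2) ln(2π·17n) + O(1/n)

Stirling: ln((17n)!) = 17n ln(17n) − 17n + (1/2) ln(2π·17n) + O(1/n).
Expand 17n ln(17n) = 17n (ln n + ln 17) = 17n ln n + 17n ln 17.
Subtract 11n ln n: leading term is (17 − 11) n ln n = 6 n ln n. The next term is 17n ln 17 − 17n = 17(ln 17 − 1) n. Then the (1/2) ln(2π·17n) correction.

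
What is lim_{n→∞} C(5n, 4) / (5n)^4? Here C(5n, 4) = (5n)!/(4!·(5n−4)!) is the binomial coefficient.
lim = 1/4! = 1/24

With N = 5n → ∞: C(N, 4) / N^4 = [N(N−1)…(N−3)] / (4! · N^4) = (1/4!) · 1 · (1 − 1/(5n)) · (1 − 2/(5n)) · (1 − 3/(5n)). Each factor → 1 as N → ∞, so the limit is 1/4! = 1/24.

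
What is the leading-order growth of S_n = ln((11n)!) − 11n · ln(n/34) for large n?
S_n ~ 11n · (ln 374 − 1) + O(ln n)

Stirling: ln((11n)!) = 11n ln(11n) − 11n + O(ln n).
  S_n = 11n ln(11n) − 11n − 11n ln(n/34) + O(ln n)
      = 11n ln(11n) − 11n ln n + 11n ln 34 − 11n + O(ln n)
      = 11n ln 11 + 11n ln 34 − 11n + O(ln n)
      = 11n (ln 374 − 1) + O(ln n).
Numerically ln(374) − 1 ≈ 4.9243.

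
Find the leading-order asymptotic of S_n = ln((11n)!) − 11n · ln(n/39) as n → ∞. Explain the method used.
S_n ~ 11n · (ln 429 − 1) + O(ln n)

Stirling: ln((11n)!) = 11n ln(11n) − 11n + O(ln n).
  S_n = 11n ln(11n) − 11n − 11n ln(n/39) + O(ln n)
      = 11n ln(11n) − 11n ln n + 11n ln 39 − 11n + O(ln n)
      = 11n ln 11 + 11n ln 39 − 11n + O(ln n)
      = 11n (ln 429 − 1) + O(ln n).
Numerically ln(429) − 1 ≈ 5.0615.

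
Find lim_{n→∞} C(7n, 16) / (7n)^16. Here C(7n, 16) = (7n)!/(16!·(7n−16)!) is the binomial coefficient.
lim = 1/16! = 1/20922789888000

With N = 7n → ∞: C(N, 16) / N^16 = [N(N−1)…(N−15)] / (16! · N^16) = (1/16!) · 1 · (1 − 1/(7n)) · … · (1 − 15/(7n)). Each factor → 1 as N → ∞, so the limit is 1/16! = 1/20922789888000.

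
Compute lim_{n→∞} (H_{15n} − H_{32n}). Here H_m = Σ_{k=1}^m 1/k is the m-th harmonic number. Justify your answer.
lim = ln(15/32)

Euler-Maclaurin gives H_m = ln m + γ + 1/(2m) + O(1/m^2). The γ and O(1/m) terms cancel in the difference:
  H_{15n} − H_{32n} = ln(15n) − ln(32n) + O(1/n) = ln(15/32) + O(1/n).
Hence the limit is ln(15/32).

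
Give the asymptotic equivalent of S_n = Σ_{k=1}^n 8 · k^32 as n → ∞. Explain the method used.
S_n ~ 8 · n^33 / 33

By integral comparison (Euler-Maclaurin), Σ_{k=1}^n 8 · k^32 = 8 · ∫_0^n x^32 dx + O(n^32) = 8 · n^33/33 + O(n^32). (Equivalently, Faulhaber's formula gives the same leading term.)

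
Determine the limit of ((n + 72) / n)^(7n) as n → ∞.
lim = e^504

Rewrite as (1 + 72/n)^(7n). By the standard limit (1 + x/n)^n → e^x, we have (1 + 72/n)^n → e^72, and raising to the 7th power gives e^504.
More precisely, ln[(1 + 72/n)^(7n)] = 7n · ln(1 + 72/n) = 7n · (72/n + O(1/n^2)) = 504 + O(1/n) → 504.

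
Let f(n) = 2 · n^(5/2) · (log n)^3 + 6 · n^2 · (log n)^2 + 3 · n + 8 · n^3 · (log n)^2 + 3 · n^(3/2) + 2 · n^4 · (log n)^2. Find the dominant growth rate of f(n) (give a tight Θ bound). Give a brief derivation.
f(n) ∈ Θ(n^4 · (log n)^2)

Compare the terms by growth order. For large n, n^a · (log n)^b dominates n^a' · (log n)^b' iff a > a', or (a = a' and b > b'). Ranking the 6 terms shows the dominant one is 2 · n^4 · (log n)^2. Hence f(n) ∈ Θ(n^4 · (log n)^2).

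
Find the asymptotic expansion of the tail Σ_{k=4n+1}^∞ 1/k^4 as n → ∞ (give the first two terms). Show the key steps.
Σ_{k>4n} 1/k^4 = 1/(3 · (4n)^3) − 1/(2 · (4n)^4) + O(1/(4n)^5)

Compare to the integral: ∫_{4n}^∞ x^(−4) dx = [−x^(−3)/3]_{4n}^∞ = 1/((4−1)·(4n)^3). The Euler-Maclaurin correction adds −f(4n)/2 = −1/(2·(4n)^4). Euler-Maclaurin then gives
  Σ_{k>4n} 1/k^4 = ∫_{4n}^∞ dx/x^4 − 1/(2·(4n)^4) + O(1/(4n)^5).
(Equivalently this is ζ(4) − Σ_{k≤4n} 1/k^4.)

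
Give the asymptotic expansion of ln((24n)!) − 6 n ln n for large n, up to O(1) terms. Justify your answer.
ln((24n)!) − 6 n ln n = 18 n ln n + 24(ln 24 − 1) n + (1/2) ln(2π·24n) + O(1/n)

Stirling: ln((24n)!) = 24n ln(24n) − 24n + (1/2) ln(2π·24n) + O(1/n).
Expand 24n ln(24n) = 24n (ln n + ln 24) = 24n ln n + 24n ln 24.
Subtract 6n ln n: leading term is (24 − 6) n ln n = 18 n ln n. The next term is 24n ln 24 − 24n = 24(ln 24 − 1) n. Then the (1/2) ln(2π·24n) correction.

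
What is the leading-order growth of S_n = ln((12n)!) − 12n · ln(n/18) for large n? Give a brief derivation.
S_n ~ 12n · (ln 216 − 1) + O(ln n)

Stirling: ln((12n)!) = 12n ln(12n) − 12n + O(ln n).
  S_n = 12n ln(12n) − 12n − 12n ln(n/18) + O(ln n)
      = 12n ln(12n) − 12n ln n + 12n ln 18 − 12n + O(ln n)
      = 12n ln 12 + 12n ln 18 − 12n + O(ln n)
      = 12n (ln 216 − 1) + O(ln n).
Numerically ln(216) − 1 ≈ 4.3753.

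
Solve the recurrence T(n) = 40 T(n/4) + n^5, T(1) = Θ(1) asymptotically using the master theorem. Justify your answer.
T(n) = Θ(n^5)

log_4 40 ≈ 2.661. f(n) = n^5 dominates n^(log_4 40) since 5 > 2.661, and the regularity condition a·f(n/b) = 40·(n/4)^5 = (40/1024)·n^5 ≤ c·f(n) holds with c = 40/1024 ≈ 0.0391 < 1. So this is Case 3: T(n) = Θ(f(n)) = Θ(n^5).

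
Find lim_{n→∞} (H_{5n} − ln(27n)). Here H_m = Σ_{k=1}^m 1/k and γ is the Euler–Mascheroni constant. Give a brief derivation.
lim = ln(5/27) + γ

By Euler-Maclaurin, H_m = ln m + γ + O(1/m). So
  H_{5n} − ln(27n) = ln(5n) + γ − ln(27n) + O(1/n)
                       = ln(5/27) + γ + O(1/n).
Hence the limit is ln(5/27) + γ.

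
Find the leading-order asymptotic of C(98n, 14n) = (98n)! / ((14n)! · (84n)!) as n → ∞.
C(98n, 14n) ~ (823543/46656)^(14n) · sqrt(7/(12π·14n))

Write N = 14n. Apply Stirling to each factorial:
  (7N)! ~ sqrt(2π·7N) · (7N/e)^(7N),
  N! ~ sqrt(2π N) · (N/e)^N,
  (6N)! ~ sqrt(2π·6N) · (6N/e)^(6N).
The exponential factors combine to (7N)^(7N) / (N^N · (6N)^(6N)) = 7^(7N)/6^(6N) = (7^7/6^6)^N = (823543/46656)^N.
The square-root prefactors combine to sqrt(2π·7N) / (sqrt(2π N)·sqrt(2π·6N)) = sqrt(7 / (2π·6·N)) = sqrt(7/(12π·14n)).
Substituting N = 14n: C(98n, 14n) ~ (823543/46656)^(14n) · sqrt(7/(12π·14n)).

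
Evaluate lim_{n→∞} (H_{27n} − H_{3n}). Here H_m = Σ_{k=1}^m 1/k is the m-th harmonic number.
lim = ln(27/3) = ln 9

Euler-Maclaurin gives H_m = ln m + γ + 1/(2m) + O(1/m^2). The γ and O(1/m) terms cancel in the difference:
  H_{27n} − H_{3n} = ln(27n) − ln(3n) + O(1/n) = ln(27/3) + O(1/n).
Hence the limit is ln(27/3) = ln 9.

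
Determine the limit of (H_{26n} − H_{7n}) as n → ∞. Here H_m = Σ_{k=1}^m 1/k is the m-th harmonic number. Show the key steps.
lim = ln(26/7)

Euler-Maclaurin gives H_m = ln m + γ + 1/(2m) + O(1/m^2). The γ and O(1/m) terms cancel in the difference:
  H_{26n} − H_{7n} = ln(26n) − ln(7n) + O(1/n) = ln(26/7) + O(1/n).
Hence the limit is ln(26/7).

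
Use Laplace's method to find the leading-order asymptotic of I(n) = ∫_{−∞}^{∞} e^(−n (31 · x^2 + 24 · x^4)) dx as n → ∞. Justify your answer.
I(n) ~ sqrt(π/(31n))

φ(x) = 31 · x^2 + 24 · x^4 has its unique global minimum at x* = 0 (since φ'(x) = 62x + 96x^3 = 0 only at x = 0 for real x with both coefficients positive, and φ → ∞ as |x| → ∞). At x* = 0, φ(0) = 0 and φ''(0) = 62. Laplace's method then gives
  I(n) ~ sqrt(2π / (n · φ''(0))) · e^(−n φ(0)) = sqrt(2π / (62n)) = sqrt(π/(31n)).
The 24 · x^4 term contributes only at subleading order (an O(1/n) relative correction).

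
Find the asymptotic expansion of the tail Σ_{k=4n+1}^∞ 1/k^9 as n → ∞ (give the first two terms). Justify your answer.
Σ_{k>4n} 1/k^9 = 1/(8 · (4n)^8) − 1/(2 · (4n)^9) + O(1/(4n)^10)

Compare to the integral: ∫_{4n}^∞ x^(−9) dx = [−x^(−8)/8]_{4n}^∞ = 1/((9−1)·(4n)^8). The Euler-Maclaurin correction adds −f(4n)/2 = −1/(2·(4n)^9). Euler-Maclaurin then gives
  Σ_{k>4n} 1/k^9 = ∫_{4n}^∞ dx/x^9 − 1/(2·(4n)^9) + O(1/(4n)^10).
(Equivalently this is ζ(9) − Σ_{k≤4n} 1/k^9.)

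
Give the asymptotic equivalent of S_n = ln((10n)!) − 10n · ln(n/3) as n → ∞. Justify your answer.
S_n ~ 10n · (ln 30 − 1) + O(ln n)

Stirling: ln((10n)!) = 10n ln(10n) − 10n + O(ln n).
  S_n = 10n ln(10n) − 10n − 10n ln(n/3) + O(ln n)
      = 10n ln(10n) − 10n ln n + 10n ln 3 − 10n + O(ln n)
      = 10n ln 10 + 10n ln 3 − 10n + O(ln n)
      = 10n (ln 30 − 1) + O(ln n).
Numerically ln(30) − 1 ≈ 2.4012.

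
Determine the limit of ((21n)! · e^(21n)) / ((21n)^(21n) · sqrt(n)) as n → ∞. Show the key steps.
lim = sqrt(2π·21)

Stirling: (21n)! ~ sqrt(2π·21n) · (21n/e)^(21n). Hence
  (21n)! · e^(21n) / (21n)^(21n) ~ sqrt(2π·21n).
Dividing by sqrt(n): sqrt(2π·21n) / sqrt(n) = sqrt(2π·21) · n^((1−1)/2), so the limit is sqrt(2π·21).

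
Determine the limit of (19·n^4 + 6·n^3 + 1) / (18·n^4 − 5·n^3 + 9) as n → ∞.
lim = 19/18

For large n the leading n^4 terms dominate both numerator and denominator. Dividing top and bottom by n^4, every other term tends to 0, leaving 19/18.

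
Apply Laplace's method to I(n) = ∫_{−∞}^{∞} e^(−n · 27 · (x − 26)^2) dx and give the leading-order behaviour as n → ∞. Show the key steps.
I(n) = sqrt(π/(27n))

Here φ(x) = 27 · (x − 26)^2 has its unique minimum at x* = 26 with φ(x*) = 0 and φ''(x*) = 54. Laplace's method gives
  I(n) ~ e^(−n φ(x*)) · sqrt(2π / (n · φ''(x*))) = sqrt(2π / (54n)) = sqrt(π/(27n)).
This is exact: substituting u = (x − 26)·sqrt(27n) gives I(n) = (1/sqrt(27n)) ∫_{−∞}^{∞} e^(−u^2) du = sqrt(π/(27n)).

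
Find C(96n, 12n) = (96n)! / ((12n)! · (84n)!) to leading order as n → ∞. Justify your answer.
C(96n, 12n) ~ (16777216/823543)^(12n) · sqrt(4/(7π·12n))

Write N = 12n. Apply Stirling to each factorial:
  (8N)! ~ sqrt(2π·8N) · (8N/e)^(8N),
  N! ~ sqrt(2π N) · (N/e)^N,
  (7N)! ~ sqrt(2π·7N) · (7N/e)^(7N).
The exponential factors combine to (8N)^(8N) / (N^N · (7N)^(7N)) = 8^(8N)/7^(7N) = (8^8/7^7)^N = (16777216/823543)^N.
The square-root prefactors combine to sqrt(2π·8N) / (sqrt(2π N)·sqrt(2π·7N)) = sqrt(8 / (2π·7·N)) = sqrt(4/(7π·12n)).
Substituting N = 12n: C(96n, 12n) ~ (16777216/823543)^(12n) · sqrt(4/(7π·12n)).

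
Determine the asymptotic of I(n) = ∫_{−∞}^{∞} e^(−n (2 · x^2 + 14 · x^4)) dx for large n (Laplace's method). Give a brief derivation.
I(n) ~ sqrt(π/(2n))

φ(x) = 2 · x^2 + 14 · x^4 has its unique global minimum at x* = 0 (since φ'(x) = 4x + 56x^3 = 0 only at x = 0 for real x with both coefficients positive, and φ → ∞ as |x| → ∞). At x* = 0, φ(0) = 0 and φ''(0) = 4. Laplace's method then gives
  I(n) ~ sqrt(2π / (n · φ''(0))) · e^(−n φ(0)) = sqrt(2π / (4n)) = sqrt(π/(2n)).
The 14 · x^4 term contributes only at subleading order (an O(1/n) relative correction).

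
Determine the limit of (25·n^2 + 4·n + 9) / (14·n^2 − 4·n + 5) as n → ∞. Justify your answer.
lim = 25/14

For large n the leading n^2 terms dominate both numerator and denominator. Dividing top and bottom by n^2, every other term tends to 0, leaving 25/14.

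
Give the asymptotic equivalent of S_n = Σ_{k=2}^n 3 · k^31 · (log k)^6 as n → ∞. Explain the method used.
S_n ~ 3 · n^32 · (log n)^6 / 32

By integral comparison, S_n = ∫_1^n 3 · x^31 · (log x)^6 dx + O(n^31 · (log n)^6). For the integral, the leading term of ∫_1^n x^31 (log x)^6 dx is n^32/32 · (log n)^6 (by repeated integration by parts; each step lowers the log-exponent and produces a relatively O(1/log n) correction). Hence S_n ~ 3 · n^32 · (log n)^6 / 32.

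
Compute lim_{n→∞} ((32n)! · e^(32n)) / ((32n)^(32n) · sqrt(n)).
lim = sqrt(2π·32)

Stirling: (32n)! ~ sqrt(2π·32n) · (32n/e)^(32n). Hence
  (32n)! · e^(32n) / (32n)^(32n) ~ sqrt(2π·32n).
Dividing by sqrt(n): sqrt(2π·32n) / sqrt(n) = sqrt(2π·32) · n^((1−1)/2), so the limit is sqrt(2π·32).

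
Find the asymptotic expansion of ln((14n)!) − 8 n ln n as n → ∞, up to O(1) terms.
ln((14n)!) − 8 n ln n = 6 n ln n + 14(ln 14 − 1) n + (1/2) ln(2π·14n) + O(1/n)

Stirling: ln((14n)!) = 14n ln(14n) − 14n + (1/2) ln(2π·14n) + O(1/n).
Expand 14n ln(14n) = 14n (ln n + ln 14) = 14n ln n + 14n ln 14.
Subtract 8n ln n: leading term is (14 − 8) n ln n = 6 n ln n. The next term is 14n ln 14 − 14n = 14(ln 14 − 1) n. Then the (1/2) ln(2π·14n) correction.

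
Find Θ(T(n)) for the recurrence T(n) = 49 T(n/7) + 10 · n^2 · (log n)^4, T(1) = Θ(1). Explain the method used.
T(n) = Θ(n^2 · (log n)^5)

Here log_7 49 = 2 and f(n) = 10 · n^2 · (log n)^4 = Θ(n^(log_7 49) · (log n)^4). This is the extended Case 2 of the master theorem (f matches the critical exponent up to log factors), giving T(n) = Θ(n^(log_7 49) · (log n)^(4+1)) = Θ(n^2 · (log n)^5).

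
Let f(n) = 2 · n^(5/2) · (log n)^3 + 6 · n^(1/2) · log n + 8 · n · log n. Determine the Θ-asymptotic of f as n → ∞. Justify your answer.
f(n) ∈ Θ(n^(5/2) · (log n)^3)

Compare the terms by growth order. For large n, n^a · (log n)^b dominates n^a' · (log n)^b' iff a > a', or (a = a' and b > b'). Ranking the 3 terms shows the dominant one is 2 · n^(5/2) · (log n)^3. Hence f(n) ∈ Θ(n^(5/2) · (log n)^3).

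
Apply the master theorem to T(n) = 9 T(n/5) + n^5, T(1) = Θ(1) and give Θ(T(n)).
T(n) = Θ(n^5)

log_5 9 ≈ 1.365. f(n) = n^5 dominates n^(log_5 9) since 5 > 1.365, and the regularity condition a·f(n/b) = 9·(n/5)^5 = (9/3125)·n^5 ≤ c·f(n) holds with c = 9/3125 ≈ 0.00288 < 1. So this is Case 3: T(n) = Θ(f(n)) = Θ(n^5).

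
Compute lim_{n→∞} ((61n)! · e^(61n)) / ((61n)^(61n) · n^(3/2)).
lim = 0

Stirling: (61n)! ~ sqrt(2π·61n) · (61n/e)^(61n). Hence
  (61n)! · e^(61n) / (61n)^(61n) ~ sqrt(2π·61n).
Dividing by n^(3/2): sqrt(2π·61n) / n^(3/2) = sqrt(2π·61) · n^((1−3)/2), so the expression behaves like sqrt(2π·61) · n^((1−3)/2) → 0.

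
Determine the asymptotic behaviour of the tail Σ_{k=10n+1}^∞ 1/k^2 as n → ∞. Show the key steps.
Σ_{k>10n} 1/k^2 ~ 1/(1 · (10n))

Compare to the integral: ∫_{10n}^∞ x^(−2) dx = [−x^(−1)/1]_{10n}^∞ = 1/((2−1)·(10n)). Euler-Maclaurin then gives
  Σ_{k>10n} 1/k^2 = ∫_{10n}^∞ dx/x^2 − 1/(2·(10n)^2) + O(1/(10n)^3).
(Equivalently this is ζ(2) − Σ_{k≤10n} 1/k^2.)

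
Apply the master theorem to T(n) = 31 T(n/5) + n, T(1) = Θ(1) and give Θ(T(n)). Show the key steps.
T(n) = Θ(n^(log_5 31))

Master theorem: compare f(n) = n to n^(log_5 31) where log_5 31 ≈ 2.134. Since 1 < log_5 31, we have f(n) = O(n^(log_5 31 − ε)) for some ε > 0 — Case 1. Hence T(n) = Θ(n^(log_5 31)).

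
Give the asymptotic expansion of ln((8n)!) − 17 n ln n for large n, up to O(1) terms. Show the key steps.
ln((8n)!) − 17 n ln n = −9 n ln n + 8(ln 8 − 1) n + (1/2) ln(2π·8n) + O(1/n)

Stirling: ln((8n)!) = 8n ln(8n) − 8n + (1/2) ln(2π·8n) + O(1/n).
Expand 8n ln(8n) = 8n (ln n + ln 8) = 8n ln n + 8n ln 8.
Subtract 17n ln n: leading term is (8 − 17) n ln n = −9 n ln n. The next term is 8n ln 8 − 8n = 8(ln 8 − 1) n. Then the (1/2) ln(2π·8n) correction.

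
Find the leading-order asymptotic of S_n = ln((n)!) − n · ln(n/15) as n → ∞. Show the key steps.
S_n ~ n · (ln 15 − 1) + O(ln n)

Stirling: ln((n)!) = n ln(n) − n + O(ln n).
  S_n = n ln(n) − n − n ln(n/15) + O(ln n)
      = n ln(n) − n ln n + n ln 15 − n + O(ln n)
      = n ln 15 − n + O(ln n)
      = n (ln 15 − 1) + O(ln n).
Numerically ln(15) − 1 ≈ 1.7081.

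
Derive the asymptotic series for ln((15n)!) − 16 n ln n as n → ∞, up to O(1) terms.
ln((15n)!) − 16 n ln n = −n ln n + 15(ln 15 − 1) n + (1/2) ln(2π·15n) + O(1/n)

Stirling: ln((15n)!) = 15n ln(15n) − 15n + (1/2) ln(2π·15n) + O(1/n).
Expand 15n ln(15n) = 15n (ln n + ln 15) = 15n ln n + 15n ln 15.
Subtract 16n ln n: leading term is (15 − 16) n ln n = −n ln n. The next term is 15n ln 15 − 15n = 15(ln 15 − 1) n. Then the (1/2) ln(2π·15n) correction.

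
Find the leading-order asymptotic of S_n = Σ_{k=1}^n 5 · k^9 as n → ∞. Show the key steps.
S_n ~ n^10 / 2

By integral comparison (Euler-Maclaurin), Σ_{k=1}^n 5 · k^9 = 5 · ∫_0^n x^9 dx + O(n^9) = 5 · n^10/10 = n^10 / 2 + O(n^9). (Equivalently, Faulhaber's formula gives the same leading term.)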